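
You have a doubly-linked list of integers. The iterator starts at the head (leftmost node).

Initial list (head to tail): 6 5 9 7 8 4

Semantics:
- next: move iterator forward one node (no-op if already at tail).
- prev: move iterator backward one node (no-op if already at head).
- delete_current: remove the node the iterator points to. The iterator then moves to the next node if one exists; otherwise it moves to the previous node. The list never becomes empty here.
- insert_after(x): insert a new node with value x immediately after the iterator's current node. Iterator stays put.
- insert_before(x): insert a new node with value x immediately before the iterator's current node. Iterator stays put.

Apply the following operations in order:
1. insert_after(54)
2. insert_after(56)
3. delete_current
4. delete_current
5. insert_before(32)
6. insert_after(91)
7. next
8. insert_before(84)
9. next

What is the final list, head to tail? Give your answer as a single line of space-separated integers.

Answer: 32 54 84 91 5 9 7 8 4

Derivation:
After 1 (insert_after(54)): list=[6, 54, 5, 9, 7, 8, 4] cursor@6
After 2 (insert_after(56)): list=[6, 56, 54, 5, 9, 7, 8, 4] cursor@6
After 3 (delete_current): list=[56, 54, 5, 9, 7, 8, 4] cursor@56
After 4 (delete_current): list=[54, 5, 9, 7, 8, 4] cursor@54
After 5 (insert_before(32)): list=[32, 54, 5, 9, 7, 8, 4] cursor@54
After 6 (insert_after(91)): list=[32, 54, 91, 5, 9, 7, 8, 4] cursor@54
After 7 (next): list=[32, 54, 91, 5, 9, 7, 8, 4] cursor@91
After 8 (insert_before(84)): list=[32, 54, 84, 91, 5, 9, 7, 8, 4] cursor@91
After 9 (next): list=[32, 54, 84, 91, 5, 9, 7, 8, 4] cursor@5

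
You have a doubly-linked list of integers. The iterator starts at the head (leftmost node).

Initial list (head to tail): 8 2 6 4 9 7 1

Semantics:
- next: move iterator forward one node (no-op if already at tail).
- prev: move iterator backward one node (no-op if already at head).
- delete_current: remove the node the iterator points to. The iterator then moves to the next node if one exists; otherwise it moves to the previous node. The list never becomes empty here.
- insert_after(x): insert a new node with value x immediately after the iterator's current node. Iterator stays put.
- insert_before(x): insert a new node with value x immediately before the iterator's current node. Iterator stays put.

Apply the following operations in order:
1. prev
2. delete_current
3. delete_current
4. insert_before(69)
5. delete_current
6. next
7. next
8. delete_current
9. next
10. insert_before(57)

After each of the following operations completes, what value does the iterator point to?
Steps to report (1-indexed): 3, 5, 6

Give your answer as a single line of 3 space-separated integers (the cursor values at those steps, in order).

Answer: 6 4 9

Derivation:
After 1 (prev): list=[8, 2, 6, 4, 9, 7, 1] cursor@8
After 2 (delete_current): list=[2, 6, 4, 9, 7, 1] cursor@2
After 3 (delete_current): list=[6, 4, 9, 7, 1] cursor@6
After 4 (insert_before(69)): list=[69, 6, 4, 9, 7, 1] cursor@6
After 5 (delete_current): list=[69, 4, 9, 7, 1] cursor@4
After 6 (next): list=[69, 4, 9, 7, 1] cursor@9
After 7 (next): list=[69, 4, 9, 7, 1] cursor@7
After 8 (delete_current): list=[69, 4, 9, 1] cursor@1
After 9 (next): list=[69, 4, 9, 1] cursor@1
After 10 (insert_before(57)): list=[69, 4, 9, 57, 1] cursor@1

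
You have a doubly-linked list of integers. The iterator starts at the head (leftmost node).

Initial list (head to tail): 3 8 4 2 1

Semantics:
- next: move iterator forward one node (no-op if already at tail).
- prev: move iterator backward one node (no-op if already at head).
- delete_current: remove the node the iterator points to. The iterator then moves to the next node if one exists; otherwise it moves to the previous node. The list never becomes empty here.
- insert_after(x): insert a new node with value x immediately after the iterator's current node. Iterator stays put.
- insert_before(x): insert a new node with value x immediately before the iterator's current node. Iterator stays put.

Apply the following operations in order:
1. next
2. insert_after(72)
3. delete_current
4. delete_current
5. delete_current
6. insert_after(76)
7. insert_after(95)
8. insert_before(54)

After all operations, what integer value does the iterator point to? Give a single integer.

Answer: 2

Derivation:
After 1 (next): list=[3, 8, 4, 2, 1] cursor@8
After 2 (insert_after(72)): list=[3, 8, 72, 4, 2, 1] cursor@8
After 3 (delete_current): list=[3, 72, 4, 2, 1] cursor@72
After 4 (delete_current): list=[3, 4, 2, 1] cursor@4
After 5 (delete_current): list=[3, 2, 1] cursor@2
After 6 (insert_after(76)): list=[3, 2, 76, 1] cursor@2
After 7 (insert_after(95)): list=[3, 2, 95, 76, 1] cursor@2
After 8 (insert_before(54)): list=[3, 54, 2, 95, 76, 1] cursor@2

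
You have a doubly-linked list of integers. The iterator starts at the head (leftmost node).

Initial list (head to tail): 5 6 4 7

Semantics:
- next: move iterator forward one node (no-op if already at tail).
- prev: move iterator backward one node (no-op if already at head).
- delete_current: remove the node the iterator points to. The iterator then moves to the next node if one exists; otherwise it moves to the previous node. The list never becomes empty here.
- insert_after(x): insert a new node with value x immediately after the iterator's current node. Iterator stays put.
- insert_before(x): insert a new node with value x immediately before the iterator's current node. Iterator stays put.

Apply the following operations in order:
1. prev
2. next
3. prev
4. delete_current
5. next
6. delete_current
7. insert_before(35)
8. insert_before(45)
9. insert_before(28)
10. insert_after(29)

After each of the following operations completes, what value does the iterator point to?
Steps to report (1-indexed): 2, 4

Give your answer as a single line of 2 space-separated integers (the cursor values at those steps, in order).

Answer: 6 6

Derivation:
After 1 (prev): list=[5, 6, 4, 7] cursor@5
After 2 (next): list=[5, 6, 4, 7] cursor@6
After 3 (prev): list=[5, 6, 4, 7] cursor@5
After 4 (delete_current): list=[6, 4, 7] cursor@6
After 5 (next): list=[6, 4, 7] cursor@4
After 6 (delete_current): list=[6, 7] cursor@7
After 7 (insert_before(35)): list=[6, 35, 7] cursor@7
After 8 (insert_before(45)): list=[6, 35, 45, 7] cursor@7
After 9 (insert_before(28)): list=[6, 35, 45, 28, 7] cursor@7
After 10 (insert_after(29)): list=[6, 35, 45, 28, 7, 29] cursor@7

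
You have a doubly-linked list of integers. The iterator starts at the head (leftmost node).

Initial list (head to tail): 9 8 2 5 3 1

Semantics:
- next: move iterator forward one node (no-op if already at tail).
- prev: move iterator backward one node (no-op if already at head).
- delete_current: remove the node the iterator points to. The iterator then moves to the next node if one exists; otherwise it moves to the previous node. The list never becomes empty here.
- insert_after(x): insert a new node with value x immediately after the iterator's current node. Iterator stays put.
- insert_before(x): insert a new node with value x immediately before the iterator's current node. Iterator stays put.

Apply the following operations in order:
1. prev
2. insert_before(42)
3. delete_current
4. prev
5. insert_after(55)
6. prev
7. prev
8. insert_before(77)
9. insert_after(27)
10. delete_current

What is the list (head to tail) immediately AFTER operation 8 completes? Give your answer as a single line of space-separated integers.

After 1 (prev): list=[9, 8, 2, 5, 3, 1] cursor@9
After 2 (insert_before(42)): list=[42, 9, 8, 2, 5, 3, 1] cursor@9
After 3 (delete_current): list=[42, 8, 2, 5, 3, 1] cursor@8
After 4 (prev): list=[42, 8, 2, 5, 3, 1] cursor@42
After 5 (insert_after(55)): list=[42, 55, 8, 2, 5, 3, 1] cursor@42
After 6 (prev): list=[42, 55, 8, 2, 5, 3, 1] cursor@42
After 7 (prev): list=[42, 55, 8, 2, 5, 3, 1] cursor@42
After 8 (insert_before(77)): list=[77, 42, 55, 8, 2, 5, 3, 1] cursor@42

Answer: 77 42 55 8 2 5 3 1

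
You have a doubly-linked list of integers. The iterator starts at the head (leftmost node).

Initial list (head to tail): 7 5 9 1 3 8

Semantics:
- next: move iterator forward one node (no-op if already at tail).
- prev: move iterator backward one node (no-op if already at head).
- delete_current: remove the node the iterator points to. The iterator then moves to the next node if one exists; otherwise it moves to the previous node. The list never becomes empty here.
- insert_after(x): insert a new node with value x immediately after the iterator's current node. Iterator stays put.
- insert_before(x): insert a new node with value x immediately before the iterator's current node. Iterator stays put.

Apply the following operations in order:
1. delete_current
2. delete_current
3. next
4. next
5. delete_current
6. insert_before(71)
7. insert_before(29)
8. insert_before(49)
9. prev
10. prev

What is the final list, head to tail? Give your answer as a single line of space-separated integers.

After 1 (delete_current): list=[5, 9, 1, 3, 8] cursor@5
After 2 (delete_current): list=[9, 1, 3, 8] cursor@9
After 3 (next): list=[9, 1, 3, 8] cursor@1
After 4 (next): list=[9, 1, 3, 8] cursor@3
After 5 (delete_current): list=[9, 1, 8] cursor@8
After 6 (insert_before(71)): list=[9, 1, 71, 8] cursor@8
After 7 (insert_before(29)): list=[9, 1, 71, 29, 8] cursor@8
After 8 (insert_before(49)): list=[9, 1, 71, 29, 49, 8] cursor@8
After 9 (prev): list=[9, 1, 71, 29, 49, 8] cursor@49
After 10 (prev): list=[9, 1, 71, 29, 49, 8] cursor@29

Answer: 9 1 71 29 49 8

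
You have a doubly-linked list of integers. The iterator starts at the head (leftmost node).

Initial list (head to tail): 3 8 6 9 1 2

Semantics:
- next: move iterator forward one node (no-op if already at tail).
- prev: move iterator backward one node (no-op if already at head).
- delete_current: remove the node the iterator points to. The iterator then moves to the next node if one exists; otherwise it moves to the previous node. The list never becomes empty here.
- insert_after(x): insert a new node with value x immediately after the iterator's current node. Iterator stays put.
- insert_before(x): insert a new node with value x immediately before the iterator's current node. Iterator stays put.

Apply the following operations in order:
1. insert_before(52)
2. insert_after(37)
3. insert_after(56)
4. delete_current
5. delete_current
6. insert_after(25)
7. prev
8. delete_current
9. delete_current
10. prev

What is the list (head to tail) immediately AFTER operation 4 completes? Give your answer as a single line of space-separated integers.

Answer: 52 56 37 8 6 9 1 2

Derivation:
After 1 (insert_before(52)): list=[52, 3, 8, 6, 9, 1, 2] cursor@3
After 2 (insert_after(37)): list=[52, 3, 37, 8, 6, 9, 1, 2] cursor@3
After 3 (insert_after(56)): list=[52, 3, 56, 37, 8, 6, 9, 1, 2] cursor@3
After 4 (delete_current): list=[52, 56, 37, 8, 6, 9, 1, 2] cursor@56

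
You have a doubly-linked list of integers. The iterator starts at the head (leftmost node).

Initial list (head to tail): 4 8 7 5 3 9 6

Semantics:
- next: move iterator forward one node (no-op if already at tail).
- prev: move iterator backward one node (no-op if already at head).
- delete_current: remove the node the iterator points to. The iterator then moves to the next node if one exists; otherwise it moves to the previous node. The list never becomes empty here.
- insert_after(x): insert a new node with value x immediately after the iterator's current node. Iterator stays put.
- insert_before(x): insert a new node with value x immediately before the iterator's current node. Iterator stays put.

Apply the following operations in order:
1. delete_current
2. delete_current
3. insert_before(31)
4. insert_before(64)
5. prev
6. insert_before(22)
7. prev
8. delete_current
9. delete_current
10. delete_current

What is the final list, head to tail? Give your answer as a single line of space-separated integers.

After 1 (delete_current): list=[8, 7, 5, 3, 9, 6] cursor@8
After 2 (delete_current): list=[7, 5, 3, 9, 6] cursor@7
After 3 (insert_before(31)): list=[31, 7, 5, 3, 9, 6] cursor@7
After 4 (insert_before(64)): list=[31, 64, 7, 5, 3, 9, 6] cursor@7
After 5 (prev): list=[31, 64, 7, 5, 3, 9, 6] cursor@64
After 6 (insert_before(22)): list=[31, 22, 64, 7, 5, 3, 9, 6] cursor@64
After 7 (prev): list=[31, 22, 64, 7, 5, 3, 9, 6] cursor@22
After 8 (delete_current): list=[31, 64, 7, 5, 3, 9, 6] cursor@64
After 9 (delete_current): list=[31, 7, 5, 3, 9, 6] cursor@7
After 10 (delete_current): list=[31, 5, 3, 9, 6] cursor@5

Answer: 31 5 3 9 6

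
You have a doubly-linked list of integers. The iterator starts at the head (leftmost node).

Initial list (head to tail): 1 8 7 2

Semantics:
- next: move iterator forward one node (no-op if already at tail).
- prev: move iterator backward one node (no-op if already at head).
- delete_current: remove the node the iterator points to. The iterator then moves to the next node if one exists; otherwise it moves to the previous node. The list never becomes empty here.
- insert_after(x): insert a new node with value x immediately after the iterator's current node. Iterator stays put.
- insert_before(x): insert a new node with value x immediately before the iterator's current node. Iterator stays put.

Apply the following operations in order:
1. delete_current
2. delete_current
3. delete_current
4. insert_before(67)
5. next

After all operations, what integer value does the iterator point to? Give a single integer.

Answer: 2

Derivation:
After 1 (delete_current): list=[8, 7, 2] cursor@8
After 2 (delete_current): list=[7, 2] cursor@7
After 3 (delete_current): list=[2] cursor@2
After 4 (insert_before(67)): list=[67, 2] cursor@2
After 5 (next): list=[67, 2] cursor@2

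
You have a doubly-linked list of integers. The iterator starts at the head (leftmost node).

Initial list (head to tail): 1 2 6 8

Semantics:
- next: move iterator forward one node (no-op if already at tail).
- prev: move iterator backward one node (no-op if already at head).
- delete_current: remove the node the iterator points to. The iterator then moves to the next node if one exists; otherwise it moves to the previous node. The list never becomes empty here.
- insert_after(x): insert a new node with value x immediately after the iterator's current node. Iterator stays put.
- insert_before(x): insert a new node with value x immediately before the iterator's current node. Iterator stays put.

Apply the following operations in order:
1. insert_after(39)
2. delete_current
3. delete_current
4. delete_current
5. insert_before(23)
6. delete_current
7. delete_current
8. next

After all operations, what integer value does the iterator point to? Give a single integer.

Answer: 23

Derivation:
After 1 (insert_after(39)): list=[1, 39, 2, 6, 8] cursor@1
After 2 (delete_current): list=[39, 2, 6, 8] cursor@39
After 3 (delete_current): list=[2, 6, 8] cursor@2
After 4 (delete_current): list=[6, 8] cursor@6
After 5 (insert_before(23)): list=[23, 6, 8] cursor@6
After 6 (delete_current): list=[23, 8] cursor@8
After 7 (delete_current): list=[23] cursor@23
After 8 (next): list=[23] cursor@23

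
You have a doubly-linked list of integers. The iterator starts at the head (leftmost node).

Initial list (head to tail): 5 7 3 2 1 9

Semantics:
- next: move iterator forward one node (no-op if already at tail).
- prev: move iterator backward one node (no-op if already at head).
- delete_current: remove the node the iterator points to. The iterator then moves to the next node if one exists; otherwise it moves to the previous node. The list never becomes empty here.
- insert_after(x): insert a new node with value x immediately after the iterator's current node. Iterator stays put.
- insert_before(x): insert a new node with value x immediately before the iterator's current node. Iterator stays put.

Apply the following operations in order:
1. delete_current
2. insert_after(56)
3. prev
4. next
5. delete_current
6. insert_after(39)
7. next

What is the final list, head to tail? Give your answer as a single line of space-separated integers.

After 1 (delete_current): list=[7, 3, 2, 1, 9] cursor@7
After 2 (insert_after(56)): list=[7, 56, 3, 2, 1, 9] cursor@7
After 3 (prev): list=[7, 56, 3, 2, 1, 9] cursor@7
After 4 (next): list=[7, 56, 3, 2, 1, 9] cursor@56
After 5 (delete_current): list=[7, 3, 2, 1, 9] cursor@3
After 6 (insert_after(39)): list=[7, 3, 39, 2, 1, 9] cursor@3
After 7 (next): list=[7, 3, 39, 2, 1, 9] cursor@39

Answer: 7 3 39 2 1 9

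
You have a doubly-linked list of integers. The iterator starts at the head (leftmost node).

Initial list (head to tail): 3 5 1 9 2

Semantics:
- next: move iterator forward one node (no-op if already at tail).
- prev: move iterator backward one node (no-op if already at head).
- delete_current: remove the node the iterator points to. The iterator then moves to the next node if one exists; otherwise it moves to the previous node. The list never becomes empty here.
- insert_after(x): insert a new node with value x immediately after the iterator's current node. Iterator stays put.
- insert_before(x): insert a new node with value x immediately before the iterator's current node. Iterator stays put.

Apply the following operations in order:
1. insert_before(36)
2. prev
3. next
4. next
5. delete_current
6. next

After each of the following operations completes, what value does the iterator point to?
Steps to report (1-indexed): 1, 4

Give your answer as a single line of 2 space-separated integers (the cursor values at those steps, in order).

After 1 (insert_before(36)): list=[36, 3, 5, 1, 9, 2] cursor@3
After 2 (prev): list=[36, 3, 5, 1, 9, 2] cursor@36
After 3 (next): list=[36, 3, 5, 1, 9, 2] cursor@3
After 4 (next): list=[36, 3, 5, 1, 9, 2] cursor@5
After 5 (delete_current): list=[36, 3, 1, 9, 2] cursor@1
After 6 (next): list=[36, 3, 1, 9, 2] cursor@9

Answer: 3 5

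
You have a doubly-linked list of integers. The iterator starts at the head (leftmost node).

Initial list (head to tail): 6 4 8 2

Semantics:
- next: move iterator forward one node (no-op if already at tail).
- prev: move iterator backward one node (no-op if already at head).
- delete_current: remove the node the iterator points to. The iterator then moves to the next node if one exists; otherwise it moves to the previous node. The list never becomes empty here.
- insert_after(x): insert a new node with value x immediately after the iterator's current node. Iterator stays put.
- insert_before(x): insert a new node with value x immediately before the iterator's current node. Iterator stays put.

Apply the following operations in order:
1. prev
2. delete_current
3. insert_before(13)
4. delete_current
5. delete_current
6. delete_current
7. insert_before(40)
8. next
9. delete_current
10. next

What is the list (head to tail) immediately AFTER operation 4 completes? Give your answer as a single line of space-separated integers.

Answer: 13 8 2

Derivation:
After 1 (prev): list=[6, 4, 8, 2] cursor@6
After 2 (delete_current): list=[4, 8, 2] cursor@4
After 3 (insert_before(13)): list=[13, 4, 8, 2] cursor@4
After 4 (delete_current): list=[13, 8, 2] cursor@8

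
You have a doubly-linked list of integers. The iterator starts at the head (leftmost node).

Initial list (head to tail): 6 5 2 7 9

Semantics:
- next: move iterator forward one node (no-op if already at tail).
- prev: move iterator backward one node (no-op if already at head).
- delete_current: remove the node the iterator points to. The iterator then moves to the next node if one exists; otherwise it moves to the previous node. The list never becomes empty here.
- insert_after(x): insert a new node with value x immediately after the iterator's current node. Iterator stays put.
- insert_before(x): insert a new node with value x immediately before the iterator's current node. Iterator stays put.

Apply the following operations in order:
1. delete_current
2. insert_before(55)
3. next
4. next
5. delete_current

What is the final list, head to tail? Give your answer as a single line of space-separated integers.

Answer: 55 5 2 9

Derivation:
After 1 (delete_current): list=[5, 2, 7, 9] cursor@5
After 2 (insert_before(55)): list=[55, 5, 2, 7, 9] cursor@5
After 3 (next): list=[55, 5, 2, 7, 9] cursor@2
After 4 (next): list=[55, 5, 2, 7, 9] cursor@7
After 5 (delete_current): list=[55, 5, 2, 9] cursor@9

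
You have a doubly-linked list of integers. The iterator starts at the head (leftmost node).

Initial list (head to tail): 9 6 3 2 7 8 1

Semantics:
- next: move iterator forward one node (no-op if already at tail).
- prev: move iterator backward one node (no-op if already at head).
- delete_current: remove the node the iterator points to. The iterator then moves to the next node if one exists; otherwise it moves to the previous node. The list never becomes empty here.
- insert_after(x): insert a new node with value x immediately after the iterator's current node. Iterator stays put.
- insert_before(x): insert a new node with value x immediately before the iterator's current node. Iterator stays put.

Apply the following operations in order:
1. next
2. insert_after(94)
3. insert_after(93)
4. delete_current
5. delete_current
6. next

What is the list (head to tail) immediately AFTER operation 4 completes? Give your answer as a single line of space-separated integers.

After 1 (next): list=[9, 6, 3, 2, 7, 8, 1] cursor@6
After 2 (insert_after(94)): list=[9, 6, 94, 3, 2, 7, 8, 1] cursor@6
After 3 (insert_after(93)): list=[9, 6, 93, 94, 3, 2, 7, 8, 1] cursor@6
After 4 (delete_current): list=[9, 93, 94, 3, 2, 7, 8, 1] cursor@93

Answer: 9 93 94 3 2 7 8 1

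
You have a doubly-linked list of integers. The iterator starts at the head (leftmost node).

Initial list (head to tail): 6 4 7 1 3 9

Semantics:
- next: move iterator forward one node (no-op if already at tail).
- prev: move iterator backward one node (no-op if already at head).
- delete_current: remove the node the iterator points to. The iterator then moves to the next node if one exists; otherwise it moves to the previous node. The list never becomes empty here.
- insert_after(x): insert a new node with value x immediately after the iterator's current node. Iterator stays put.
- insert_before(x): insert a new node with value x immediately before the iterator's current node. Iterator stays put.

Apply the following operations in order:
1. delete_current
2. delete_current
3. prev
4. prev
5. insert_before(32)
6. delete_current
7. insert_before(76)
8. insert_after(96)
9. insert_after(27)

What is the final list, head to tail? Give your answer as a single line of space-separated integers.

After 1 (delete_current): list=[4, 7, 1, 3, 9] cursor@4
After 2 (delete_current): list=[7, 1, 3, 9] cursor@7
After 3 (prev): list=[7, 1, 3, 9] cursor@7
After 4 (prev): list=[7, 1, 3, 9] cursor@7
After 5 (insert_before(32)): list=[32, 7, 1, 3, 9] cursor@7
After 6 (delete_current): list=[32, 1, 3, 9] cursor@1
After 7 (insert_before(76)): list=[32, 76, 1, 3, 9] cursor@1
After 8 (insert_after(96)): list=[32, 76, 1, 96, 3, 9] cursor@1
After 9 (insert_after(27)): list=[32, 76, 1, 27, 96, 3, 9] cursor@1

Answer: 32 76 1 27 96 3 9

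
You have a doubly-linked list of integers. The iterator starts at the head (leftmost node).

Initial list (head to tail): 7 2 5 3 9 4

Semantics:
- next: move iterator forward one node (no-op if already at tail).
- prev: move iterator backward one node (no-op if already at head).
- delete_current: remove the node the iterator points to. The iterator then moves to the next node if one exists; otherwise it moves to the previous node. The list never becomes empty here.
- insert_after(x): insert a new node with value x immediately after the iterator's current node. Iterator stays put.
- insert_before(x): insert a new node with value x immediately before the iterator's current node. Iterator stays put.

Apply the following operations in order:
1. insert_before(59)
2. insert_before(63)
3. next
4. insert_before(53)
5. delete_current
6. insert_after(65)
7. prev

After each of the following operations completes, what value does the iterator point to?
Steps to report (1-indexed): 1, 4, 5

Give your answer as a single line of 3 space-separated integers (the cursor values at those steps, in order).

Answer: 7 2 5

Derivation:
After 1 (insert_before(59)): list=[59, 7, 2, 5, 3, 9, 4] cursor@7
After 2 (insert_before(63)): list=[59, 63, 7, 2, 5, 3, 9, 4] cursor@7
After 3 (next): list=[59, 63, 7, 2, 5, 3, 9, 4] cursor@2
After 4 (insert_before(53)): list=[59, 63, 7, 53, 2, 5, 3, 9, 4] cursor@2
After 5 (delete_current): list=[59, 63, 7, 53, 5, 3, 9, 4] cursor@5
After 6 (insert_after(65)): list=[59, 63, 7, 53, 5, 65, 3, 9, 4] cursor@5
After 7 (prev): list=[59, 63, 7, 53, 5, 65, 3, 9, 4] cursor@53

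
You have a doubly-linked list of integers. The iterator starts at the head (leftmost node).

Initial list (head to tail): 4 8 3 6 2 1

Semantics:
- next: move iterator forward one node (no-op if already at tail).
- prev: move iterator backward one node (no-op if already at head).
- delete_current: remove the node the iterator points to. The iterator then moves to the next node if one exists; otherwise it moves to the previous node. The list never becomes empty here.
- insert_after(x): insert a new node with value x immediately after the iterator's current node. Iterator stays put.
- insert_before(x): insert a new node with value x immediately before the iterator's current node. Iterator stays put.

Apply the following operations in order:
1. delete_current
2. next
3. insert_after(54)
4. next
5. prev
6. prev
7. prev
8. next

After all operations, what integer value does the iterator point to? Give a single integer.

Answer: 3

Derivation:
After 1 (delete_current): list=[8, 3, 6, 2, 1] cursor@8
After 2 (next): list=[8, 3, 6, 2, 1] cursor@3
After 3 (insert_after(54)): list=[8, 3, 54, 6, 2, 1] cursor@3
After 4 (next): list=[8, 3, 54, 6, 2, 1] cursor@54
After 5 (prev): list=[8, 3, 54, 6, 2, 1] cursor@3
After 6 (prev): list=[8, 3, 54, 6, 2, 1] cursor@8
After 7 (prev): list=[8, 3, 54, 6, 2, 1] cursor@8
After 8 (next): list=[8, 3, 54, 6, 2, 1] cursor@3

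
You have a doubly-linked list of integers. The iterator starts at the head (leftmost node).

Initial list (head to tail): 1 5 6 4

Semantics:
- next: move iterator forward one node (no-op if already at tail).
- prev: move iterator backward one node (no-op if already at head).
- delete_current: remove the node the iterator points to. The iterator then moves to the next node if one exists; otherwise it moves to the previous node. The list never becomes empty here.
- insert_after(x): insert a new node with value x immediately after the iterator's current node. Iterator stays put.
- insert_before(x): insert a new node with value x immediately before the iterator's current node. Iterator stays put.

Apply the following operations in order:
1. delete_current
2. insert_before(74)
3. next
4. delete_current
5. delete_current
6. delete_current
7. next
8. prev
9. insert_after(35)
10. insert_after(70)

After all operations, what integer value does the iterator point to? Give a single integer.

Answer: 74

Derivation:
After 1 (delete_current): list=[5, 6, 4] cursor@5
After 2 (insert_before(74)): list=[74, 5, 6, 4] cursor@5
After 3 (next): list=[74, 5, 6, 4] cursor@6
After 4 (delete_current): list=[74, 5, 4] cursor@4
After 5 (delete_current): list=[74, 5] cursor@5
After 6 (delete_current): list=[74] cursor@74
After 7 (next): list=[74] cursor@74
After 8 (prev): list=[74] cursor@74
After 9 (insert_after(35)): list=[74, 35] cursor@74
After 10 (insert_after(70)): list=[74, 70, 35] cursor@74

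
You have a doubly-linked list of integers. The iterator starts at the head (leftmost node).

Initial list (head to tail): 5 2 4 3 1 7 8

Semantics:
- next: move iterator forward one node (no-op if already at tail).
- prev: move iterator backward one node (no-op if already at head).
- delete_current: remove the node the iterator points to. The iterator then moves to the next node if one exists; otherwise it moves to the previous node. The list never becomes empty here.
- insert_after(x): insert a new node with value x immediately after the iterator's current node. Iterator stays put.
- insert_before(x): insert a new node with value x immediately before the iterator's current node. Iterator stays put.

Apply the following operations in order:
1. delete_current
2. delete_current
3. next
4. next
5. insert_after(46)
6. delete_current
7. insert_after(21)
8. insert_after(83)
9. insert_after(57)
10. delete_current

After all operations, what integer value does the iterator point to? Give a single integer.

After 1 (delete_current): list=[2, 4, 3, 1, 7, 8] cursor@2
After 2 (delete_current): list=[4, 3, 1, 7, 8] cursor@4
After 3 (next): list=[4, 3, 1, 7, 8] cursor@3
After 4 (next): list=[4, 3, 1, 7, 8] cursor@1
After 5 (insert_after(46)): list=[4, 3, 1, 46, 7, 8] cursor@1
After 6 (delete_current): list=[4, 3, 46, 7, 8] cursor@46
After 7 (insert_after(21)): list=[4, 3, 46, 21, 7, 8] cursor@46
After 8 (insert_after(83)): list=[4, 3, 46, 83, 21, 7, 8] cursor@46
After 9 (insert_after(57)): list=[4, 3, 46, 57, 83, 21, 7, 8] cursor@46
After 10 (delete_current): list=[4, 3, 57, 83, 21, 7, 8] cursor@57

Answer: 57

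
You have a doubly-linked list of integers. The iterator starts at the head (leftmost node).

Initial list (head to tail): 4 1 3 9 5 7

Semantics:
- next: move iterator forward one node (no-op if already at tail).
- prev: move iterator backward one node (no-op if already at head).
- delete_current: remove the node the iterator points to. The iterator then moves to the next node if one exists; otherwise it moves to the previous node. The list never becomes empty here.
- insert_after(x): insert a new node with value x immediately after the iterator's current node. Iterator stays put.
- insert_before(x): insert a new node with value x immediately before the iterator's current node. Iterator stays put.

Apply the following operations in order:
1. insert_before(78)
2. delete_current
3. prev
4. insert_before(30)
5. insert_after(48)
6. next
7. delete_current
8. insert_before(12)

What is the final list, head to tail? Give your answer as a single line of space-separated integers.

Answer: 30 78 12 1 3 9 5 7

Derivation:
After 1 (insert_before(78)): list=[78, 4, 1, 3, 9, 5, 7] cursor@4
After 2 (delete_current): list=[78, 1, 3, 9, 5, 7] cursor@1
After 3 (prev): list=[78, 1, 3, 9, 5, 7] cursor@78
After 4 (insert_before(30)): list=[30, 78, 1, 3, 9, 5, 7] cursor@78
After 5 (insert_after(48)): list=[30, 78, 48, 1, 3, 9, 5, 7] cursor@78
After 6 (next): list=[30, 78, 48, 1, 3, 9, 5, 7] cursor@48
After 7 (delete_current): list=[30, 78, 1, 3, 9, 5, 7] cursor@1
After 8 (insert_before(12)): list=[30, 78, 12, 1, 3, 9, 5, 7] cursor@1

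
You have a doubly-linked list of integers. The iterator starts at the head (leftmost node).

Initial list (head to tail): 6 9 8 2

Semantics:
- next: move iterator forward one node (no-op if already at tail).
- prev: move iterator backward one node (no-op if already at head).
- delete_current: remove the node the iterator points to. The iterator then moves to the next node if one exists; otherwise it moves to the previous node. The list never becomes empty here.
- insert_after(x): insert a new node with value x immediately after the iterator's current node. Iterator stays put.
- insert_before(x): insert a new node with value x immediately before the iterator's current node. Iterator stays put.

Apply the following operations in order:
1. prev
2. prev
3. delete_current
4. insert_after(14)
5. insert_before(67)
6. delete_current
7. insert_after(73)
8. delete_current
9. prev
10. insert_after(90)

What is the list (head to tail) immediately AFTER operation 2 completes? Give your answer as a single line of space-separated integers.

After 1 (prev): list=[6, 9, 8, 2] cursor@6
After 2 (prev): list=[6, 9, 8, 2] cursor@6

Answer: 6 9 8 2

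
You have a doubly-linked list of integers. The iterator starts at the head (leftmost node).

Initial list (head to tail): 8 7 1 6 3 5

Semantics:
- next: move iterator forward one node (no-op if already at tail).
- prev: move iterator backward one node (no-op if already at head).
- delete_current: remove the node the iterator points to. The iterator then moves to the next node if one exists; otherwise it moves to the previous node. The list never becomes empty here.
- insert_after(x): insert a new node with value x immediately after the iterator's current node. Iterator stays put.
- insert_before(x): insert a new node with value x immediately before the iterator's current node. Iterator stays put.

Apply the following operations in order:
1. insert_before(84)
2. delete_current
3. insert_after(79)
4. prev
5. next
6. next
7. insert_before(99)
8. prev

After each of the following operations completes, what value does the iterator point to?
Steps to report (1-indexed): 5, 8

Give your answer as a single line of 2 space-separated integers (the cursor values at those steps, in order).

After 1 (insert_before(84)): list=[84, 8, 7, 1, 6, 3, 5] cursor@8
After 2 (delete_current): list=[84, 7, 1, 6, 3, 5] cursor@7
After 3 (insert_after(79)): list=[84, 7, 79, 1, 6, 3, 5] cursor@7
After 4 (prev): list=[84, 7, 79, 1, 6, 3, 5] cursor@84
After 5 (next): list=[84, 7, 79, 1, 6, 3, 5] cursor@7
After 6 (next): list=[84, 7, 79, 1, 6, 3, 5] cursor@79
After 7 (insert_before(99)): list=[84, 7, 99, 79, 1, 6, 3, 5] cursor@79
After 8 (prev): list=[84, 7, 99, 79, 1, 6, 3, 5] cursor@99

Answer: 7 99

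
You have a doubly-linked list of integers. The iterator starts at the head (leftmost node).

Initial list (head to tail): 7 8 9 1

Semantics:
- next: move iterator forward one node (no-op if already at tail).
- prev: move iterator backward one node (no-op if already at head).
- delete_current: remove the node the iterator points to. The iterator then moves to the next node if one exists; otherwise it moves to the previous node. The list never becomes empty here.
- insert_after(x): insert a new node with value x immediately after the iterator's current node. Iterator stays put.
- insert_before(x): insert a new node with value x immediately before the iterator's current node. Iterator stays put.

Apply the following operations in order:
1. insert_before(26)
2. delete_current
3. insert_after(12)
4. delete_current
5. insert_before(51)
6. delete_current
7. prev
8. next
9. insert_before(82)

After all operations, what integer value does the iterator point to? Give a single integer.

Answer: 9

Derivation:
After 1 (insert_before(26)): list=[26, 7, 8, 9, 1] cursor@7
After 2 (delete_current): list=[26, 8, 9, 1] cursor@8
After 3 (insert_after(12)): list=[26, 8, 12, 9, 1] cursor@8
After 4 (delete_current): list=[26, 12, 9, 1] cursor@12
After 5 (insert_before(51)): list=[26, 51, 12, 9, 1] cursor@12
After 6 (delete_current): list=[26, 51, 9, 1] cursor@9
After 7 (prev): list=[26, 51, 9, 1] cursor@51
After 8 (next): list=[26, 51, 9, 1] cursor@9
After 9 (insert_before(82)): list=[26, 51, 82, 9, 1] cursor@9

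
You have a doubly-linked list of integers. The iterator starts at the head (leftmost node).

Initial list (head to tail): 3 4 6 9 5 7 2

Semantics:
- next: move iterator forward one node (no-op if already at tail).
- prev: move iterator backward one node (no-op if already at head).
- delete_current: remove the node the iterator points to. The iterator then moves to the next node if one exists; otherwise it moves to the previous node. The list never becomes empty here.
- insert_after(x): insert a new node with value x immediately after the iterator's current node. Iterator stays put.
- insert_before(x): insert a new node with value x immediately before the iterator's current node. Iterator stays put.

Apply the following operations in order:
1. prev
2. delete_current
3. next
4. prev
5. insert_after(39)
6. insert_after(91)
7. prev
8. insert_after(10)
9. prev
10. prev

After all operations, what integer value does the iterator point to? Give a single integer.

Answer: 4

Derivation:
After 1 (prev): list=[3, 4, 6, 9, 5, 7, 2] cursor@3
After 2 (delete_current): list=[4, 6, 9, 5, 7, 2] cursor@4
After 3 (next): list=[4, 6, 9, 5, 7, 2] cursor@6
After 4 (prev): list=[4, 6, 9, 5, 7, 2] cursor@4
After 5 (insert_after(39)): list=[4, 39, 6, 9, 5, 7, 2] cursor@4
After 6 (insert_after(91)): list=[4, 91, 39, 6, 9, 5, 7, 2] cursor@4
After 7 (prev): list=[4, 91, 39, 6, 9, 5, 7, 2] cursor@4
After 8 (insert_after(10)): list=[4, 10, 91, 39, 6, 9, 5, 7, 2] cursor@4
After 9 (prev): list=[4, 10, 91, 39, 6, 9, 5, 7, 2] cursor@4
After 10 (prev): list=[4, 10, 91, 39, 6, 9, 5, 7, 2] cursor@4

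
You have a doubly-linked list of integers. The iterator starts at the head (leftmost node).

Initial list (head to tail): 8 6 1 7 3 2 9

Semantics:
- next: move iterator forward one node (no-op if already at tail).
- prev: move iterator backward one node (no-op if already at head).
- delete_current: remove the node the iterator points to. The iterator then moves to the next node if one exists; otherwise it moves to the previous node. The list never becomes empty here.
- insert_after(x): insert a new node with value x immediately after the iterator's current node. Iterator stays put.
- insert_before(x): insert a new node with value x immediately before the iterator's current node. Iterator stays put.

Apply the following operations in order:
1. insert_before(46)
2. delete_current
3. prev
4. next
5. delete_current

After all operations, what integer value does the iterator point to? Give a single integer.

After 1 (insert_before(46)): list=[46, 8, 6, 1, 7, 3, 2, 9] cursor@8
After 2 (delete_current): list=[46, 6, 1, 7, 3, 2, 9] cursor@6
After 3 (prev): list=[46, 6, 1, 7, 3, 2, 9] cursor@46
After 4 (next): list=[46, 6, 1, 7, 3, 2, 9] cursor@6
After 5 (delete_current): list=[46, 1, 7, 3, 2, 9] cursor@1

Answer: 1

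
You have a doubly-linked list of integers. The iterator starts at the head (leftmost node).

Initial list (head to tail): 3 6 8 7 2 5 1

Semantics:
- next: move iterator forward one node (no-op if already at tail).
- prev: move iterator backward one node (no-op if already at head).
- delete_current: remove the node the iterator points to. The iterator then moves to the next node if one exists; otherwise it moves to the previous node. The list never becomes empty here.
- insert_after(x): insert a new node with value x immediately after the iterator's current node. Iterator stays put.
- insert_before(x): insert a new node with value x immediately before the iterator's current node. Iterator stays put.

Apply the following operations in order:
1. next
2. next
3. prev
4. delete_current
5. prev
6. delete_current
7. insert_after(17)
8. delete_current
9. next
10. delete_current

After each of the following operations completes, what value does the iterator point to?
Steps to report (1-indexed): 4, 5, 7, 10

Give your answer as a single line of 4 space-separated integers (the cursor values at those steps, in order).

Answer: 8 3 8 2

Derivation:
After 1 (next): list=[3, 6, 8, 7, 2, 5, 1] cursor@6
After 2 (next): list=[3, 6, 8, 7, 2, 5, 1] cursor@8
After 3 (prev): list=[3, 6, 8, 7, 2, 5, 1] cursor@6
After 4 (delete_current): list=[3, 8, 7, 2, 5, 1] cursor@8
After 5 (prev): list=[3, 8, 7, 2, 5, 1] cursor@3
After 6 (delete_current): list=[8, 7, 2, 5, 1] cursor@8
After 7 (insert_after(17)): list=[8, 17, 7, 2, 5, 1] cursor@8
After 8 (delete_current): list=[17, 7, 2, 5, 1] cursor@17
After 9 (next): list=[17, 7, 2, 5, 1] cursor@7
After 10 (delete_current): list=[17, 2, 5, 1] cursor@2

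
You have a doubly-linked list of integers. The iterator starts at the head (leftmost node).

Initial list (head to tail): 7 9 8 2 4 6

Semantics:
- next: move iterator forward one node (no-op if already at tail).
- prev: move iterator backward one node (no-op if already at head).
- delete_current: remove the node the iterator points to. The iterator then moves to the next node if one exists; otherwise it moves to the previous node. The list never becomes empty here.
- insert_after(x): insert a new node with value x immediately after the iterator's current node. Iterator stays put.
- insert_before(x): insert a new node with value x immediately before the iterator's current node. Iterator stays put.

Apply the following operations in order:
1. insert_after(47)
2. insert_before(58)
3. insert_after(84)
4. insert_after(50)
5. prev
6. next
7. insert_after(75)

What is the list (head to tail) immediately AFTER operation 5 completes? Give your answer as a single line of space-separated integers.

Answer: 58 7 50 84 47 9 8 2 4 6

Derivation:
After 1 (insert_after(47)): list=[7, 47, 9, 8, 2, 4, 6] cursor@7
After 2 (insert_before(58)): list=[58, 7, 47, 9, 8, 2, 4, 6] cursor@7
After 3 (insert_after(84)): list=[58, 7, 84, 47, 9, 8, 2, 4, 6] cursor@7
After 4 (insert_after(50)): list=[58, 7, 50, 84, 47, 9, 8, 2, 4, 6] cursor@7
After 5 (prev): list=[58, 7, 50, 84, 47, 9, 8, 2, 4, 6] cursor@58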